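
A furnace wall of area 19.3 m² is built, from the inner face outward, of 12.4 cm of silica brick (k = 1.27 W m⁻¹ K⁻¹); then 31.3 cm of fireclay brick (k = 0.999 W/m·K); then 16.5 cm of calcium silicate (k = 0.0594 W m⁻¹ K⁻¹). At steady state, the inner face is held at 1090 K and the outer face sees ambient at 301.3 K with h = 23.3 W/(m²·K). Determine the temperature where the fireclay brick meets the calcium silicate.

T = 990 K

Treat each layer as a resistance in series:
  R_silica brick = L/(kA) = 0.124/(1.27·19.3) = 0.005059 K/W
  R_fireclay brick = L/(kA) = 0.313/(0.999·19.3) = 0.01623 K/W
  R_calcium silicate = L/(kA) = 0.165/(0.0594·19.3) = 0.1439 K/W
  R_conv,out = 1/(hA) = 1/(23.3·19.3) = 0.002224 K/W
ΣR = 0.005059 + 0.01623 + 0.1439 + 0.002224 = 0.1674 K/W
Q = ΔT/ΣR = (1090 K − 301.3 K)/0.1674 = 4711 W
From the inner boundary to the fireclay brick/calcium silicate interface, ΣR_partial = 0.02129 K/W.
T_interface = T_in − Q·ΣR_partial = 1090 K − (4711)(0.02129) = 990 K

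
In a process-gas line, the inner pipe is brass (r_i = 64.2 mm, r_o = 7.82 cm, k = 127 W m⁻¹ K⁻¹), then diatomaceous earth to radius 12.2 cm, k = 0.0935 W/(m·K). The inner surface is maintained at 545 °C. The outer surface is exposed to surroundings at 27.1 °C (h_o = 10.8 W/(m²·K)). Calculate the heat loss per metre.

Q' = 590 W/m

Resistance network (inner→outer):
  R'_brass = ln(0.0782/0.0642)/(2πk) = 0.1973/(2π·127) = 2.472×10^-4 m·K/W
  R'_diatomaceous earth = ln(0.122/0.0782)/(2πk) = 0.4448/(2π·0.0935) = 0.7571 m·K/W
  R'_conv,out = 1/(2πr h) = 1/(2π·0.122·10.8) = 0.1208 m·K/W
ΣR = 2.472×10^-4 + 0.7571 + 0.1208 = 0.8781 m·K/W
Q' = ΔT/ΣR = (545 °C − 27.1 °C)/0.8781 = 590 W/m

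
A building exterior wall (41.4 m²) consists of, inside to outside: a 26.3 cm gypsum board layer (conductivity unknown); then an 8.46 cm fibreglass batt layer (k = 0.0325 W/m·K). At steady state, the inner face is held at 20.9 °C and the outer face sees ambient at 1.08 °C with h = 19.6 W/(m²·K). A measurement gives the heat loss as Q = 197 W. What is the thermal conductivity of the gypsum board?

k = 0.174 W/m·K

ΣR = ΔT/Q = |20.9 − 1.08|/197 = 0.1006 K/W
Known resistances:
  R_fibreglass batt = L/(kA) = 0.0846/(0.0325·41.4) = 0.06288 K/W
  R_conv,out = 1/(hA) = 1/(19.6·41.4) = 0.001232 K/W
R_gypsum board = ΣR − ΣR_known = 0.1006 − 0.06411 = 0.03649 K/W
L/(kA) = 0.03649 ⇒ k = 0.263/(0.03649·41.4) = 0.174 W/m·K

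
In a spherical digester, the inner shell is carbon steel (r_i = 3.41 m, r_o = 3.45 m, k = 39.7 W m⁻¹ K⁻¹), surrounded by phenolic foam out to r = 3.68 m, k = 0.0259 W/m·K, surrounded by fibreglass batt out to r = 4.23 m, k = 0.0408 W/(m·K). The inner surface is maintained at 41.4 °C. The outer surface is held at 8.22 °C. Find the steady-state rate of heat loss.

Q = 266 W

Series thermal resistances, inner to outer:
  R_carbon steel = (1/3.41 − 1/3.45)/(4πk) = 0.003400/(4π·39.7) = 6.815×10^-6 K/W
  R_phenolic foam = (1/3.45 − 1/3.68)/(4πk) = 0.01812/(4π·0.0259) = 0.05566 K/W
  R_fibreglass batt = (1/3.68 − 1/4.23)/(4πk) = 0.03533/(4π·0.0408) = 0.06891 K/W
ΣR = 6.815×10^-6 + 0.05566 + 0.06891 = 0.1246 K/W
Q = ΔT/ΣR = (41.4 °C − 8.22 °C)/0.1246 = 266 W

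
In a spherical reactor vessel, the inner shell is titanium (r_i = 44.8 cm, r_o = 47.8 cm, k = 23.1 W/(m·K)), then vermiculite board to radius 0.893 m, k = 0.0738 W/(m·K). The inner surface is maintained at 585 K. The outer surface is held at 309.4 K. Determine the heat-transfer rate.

Resistance network (inner→outer):
  R_titanium = (1/0.448 − 1/0.478)/(4πk) = 0.1401/(4π·23.1) = 4.826×10^-4 K/W
  R_vermiculite board = (1/0.478 − 1/0.893)/(4πk) = 0.9722/(4π·0.0738) = 1.048 K/W
ΣR = 4.826×10^-4 + 1.048 = 1.048 K/W
Q = ΔT/ΣR = (585 K − 309.4 K)/1.048 = 263 W

Q = 263 W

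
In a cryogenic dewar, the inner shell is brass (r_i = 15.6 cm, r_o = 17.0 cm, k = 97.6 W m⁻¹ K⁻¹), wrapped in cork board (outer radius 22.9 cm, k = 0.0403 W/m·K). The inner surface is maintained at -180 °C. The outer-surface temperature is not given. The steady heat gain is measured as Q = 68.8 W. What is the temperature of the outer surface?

Series resistances:
  R_brass = (1/0.156 − 1/0.170)/(4πk) = 0.5279/(4π·97.6) = 4.304×10^-4 K/W
  R_cork board = (1/0.170 − 1/0.229)/(4πk) = 1.516/(4π·0.0403) = 2.993 K/W
ΣR = 2.993 K/W
ΔT = Q·ΣR = 68.8 × 2.993 = 205.9 K
Heat flows inward, so T_out = T_in + ΔT = -180 + 205.9 = 25.9 °C

T_out = 25.9 °C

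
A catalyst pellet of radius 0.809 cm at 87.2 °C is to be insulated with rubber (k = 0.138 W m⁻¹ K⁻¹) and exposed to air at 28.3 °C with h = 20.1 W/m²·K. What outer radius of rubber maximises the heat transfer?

r_cr = 1.37 cm

For a sphere, r_cr = 2k_ins/h = 2·0.138/20.1 = 0.0137 m = 1.37 cm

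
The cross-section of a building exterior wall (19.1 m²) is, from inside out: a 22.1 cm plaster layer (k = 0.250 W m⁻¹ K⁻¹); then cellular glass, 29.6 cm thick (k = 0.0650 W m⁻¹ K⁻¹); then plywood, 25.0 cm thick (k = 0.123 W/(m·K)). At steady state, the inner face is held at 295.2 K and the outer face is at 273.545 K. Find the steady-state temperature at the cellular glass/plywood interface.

T = 279.44 K

Treat each layer as a resistance in series:
  R_plaster = L/(kA) = 0.221/(0.250·19.1) = 0.04628 K/W
  R_cellular glass = L/(kA) = 0.296/(0.0650·19.1) = 0.2384 K/W
  R_plywood = L/(kA) = 0.250/(0.123·19.1) = 0.1064 K/W
ΣR = 0.04628 + 0.2384 + 0.1064 = 0.3911 K/W
Q = ΔT/ΣR = (295.2 K − 273.545 K)/0.3911 = 55.37 W
From the inner boundary to the cellular glass/plywood interface, ΣR_partial = 0.2847 K/W.
T_interface = T_in − Q·ΣR_partial = 295.2 K − (55.37)(0.2847) = 279.44 K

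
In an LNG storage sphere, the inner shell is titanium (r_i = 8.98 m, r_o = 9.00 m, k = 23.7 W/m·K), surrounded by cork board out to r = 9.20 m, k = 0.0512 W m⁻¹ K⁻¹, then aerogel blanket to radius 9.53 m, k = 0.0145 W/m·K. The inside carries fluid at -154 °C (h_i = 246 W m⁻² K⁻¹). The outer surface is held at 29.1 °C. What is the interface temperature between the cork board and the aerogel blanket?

T = -126 °C

Treat each layer as a resistance in series:
  R_conv,in = 1/(4πr²h) = 1/(4π·8.98²·246) = 4.011×10^-6 K/W
  R_titanium = (1/8.98 − 1/9.00)/(4πk) = 2.475×10^-4/(4π·23.7) = 8.309×10^-7 K/W
  R_cork board = (1/9.00 − 1/9.20)/(4πk) = 0.002415/(4π·0.0512) = 0.003754 K/W
  R_aerogel blanket = (1/9.20 − 1/9.53)/(4πk) = 0.003764/(4π·0.0145) = 0.02066 K/W
ΣR = 4.011×10^-6 + 8.309×10^-7 + 0.003754 + 0.02066 = 0.02442 K/W
Q = ΔT/ΣR = (-154 °C − 29.1 °C)/0.02442 = -7498 W
From the inner boundary to the cork board/aerogel blanket interface, ΣR_partial = 0.003759 K/W.
T_interface = T_in − Q·ΣR_partial = -154 °C − (-7498)(0.003759) = -126 °C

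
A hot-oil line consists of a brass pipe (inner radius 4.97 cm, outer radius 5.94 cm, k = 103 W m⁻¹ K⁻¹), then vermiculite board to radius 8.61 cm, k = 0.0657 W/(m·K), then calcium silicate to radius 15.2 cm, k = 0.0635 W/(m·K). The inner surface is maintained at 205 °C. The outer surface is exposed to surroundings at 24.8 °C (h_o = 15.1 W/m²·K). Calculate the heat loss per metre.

Q' = 75.3 W/m

Series thermal resistances, inner to outer:
  R'_brass = ln(0.0594/0.0497)/(2πk) = 0.1783/(2π·103) = 2.755×10^-4 m·K/W
  R'_vermiculite board = ln(0.0861/0.0594)/(2πk) = 0.3712/(2π·0.0657) = 0.8993 m·K/W
  R'_calcium silicate = ln(0.152/0.0861)/(2πk) = 0.5684/(2π·0.0635) = 1.425 m·K/W
  R'_conv,out = 1/(2πr h) = 1/(2π·0.152·15.1) = 0.06934 m·K/W
ΣR = 2.755×10^-4 + 0.8993 + 1.425 + 0.06934 = 2.394 m·K/W
Q' = ΔT/ΣR = (205 °C − 24.8 °C)/2.394 = 75.3 W/m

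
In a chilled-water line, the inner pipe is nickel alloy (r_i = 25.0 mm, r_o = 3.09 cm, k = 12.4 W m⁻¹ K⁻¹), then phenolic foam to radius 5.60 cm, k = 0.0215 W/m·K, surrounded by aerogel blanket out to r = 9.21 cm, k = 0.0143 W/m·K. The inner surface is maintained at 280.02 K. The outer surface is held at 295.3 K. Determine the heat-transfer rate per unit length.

Series thermal resistances, inner to outer:
  R'_nickel alloy = ln(0.0309/0.0250)/(2πk) = 0.2119/(2π·12.4) = 0.002720 m·K/W
  R'_phenolic foam = ln(0.0560/0.0309)/(2πk) = 0.5946/(2π·0.0215) = 4.402 m·K/W
  R'_aerogel blanket = ln(0.0921/0.0560)/(2πk) = 0.4975/(2π·0.0143) = 5.537 m·K/W
ΣR = 0.002720 + 4.402 + 5.537 = 9.942 m·K/W
Q' = ΔT/ΣR = (280.02 K − 295.3 K)/9.942 = -1.54 W/m
(Negative Q' ⇒ heat flows inward; heat gain = 1.54 W/m.)

Q' = 1.54 W/m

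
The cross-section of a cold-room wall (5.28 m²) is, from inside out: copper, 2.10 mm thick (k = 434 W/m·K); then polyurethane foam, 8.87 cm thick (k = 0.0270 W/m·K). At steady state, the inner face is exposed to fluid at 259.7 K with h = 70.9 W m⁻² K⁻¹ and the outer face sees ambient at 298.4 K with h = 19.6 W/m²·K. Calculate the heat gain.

Q = 61.0 W

Resistance network (inner→outer):
  R_conv,in = 1/(hA) = 1/(70.9·5.28) = 0.002671 K/W
  R_copper = L/(kA) = 0.00210/(434·5.28) = 9.164×10^-7 K/W
  R_polyurethane foam = L/(kA) = 0.0887/(0.0270·5.28) = 0.6222 K/W
  R_conv,out = 1/(hA) = 1/(19.6·5.28) = 0.009663 K/W
ΣR = 0.002671 + 9.164×10^-7 + 0.6222 + 0.009663 = 0.6345 K/W
Q = ΔT/ΣR = (259.7 K − 298.4 K)/0.6345 = -61.0 W
(Negative Q ⇒ heat flows inward; heat gain = 61.0 W.)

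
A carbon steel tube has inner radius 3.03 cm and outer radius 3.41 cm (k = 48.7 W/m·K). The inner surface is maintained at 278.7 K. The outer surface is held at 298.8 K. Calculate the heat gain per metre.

Q' = 52100 W/m

Q' = 2πk·ΔT/ln(r₂/r₁) = 2π × 48.7 × 20.1 / ln(0.0341/0.0303) = 52100 W/m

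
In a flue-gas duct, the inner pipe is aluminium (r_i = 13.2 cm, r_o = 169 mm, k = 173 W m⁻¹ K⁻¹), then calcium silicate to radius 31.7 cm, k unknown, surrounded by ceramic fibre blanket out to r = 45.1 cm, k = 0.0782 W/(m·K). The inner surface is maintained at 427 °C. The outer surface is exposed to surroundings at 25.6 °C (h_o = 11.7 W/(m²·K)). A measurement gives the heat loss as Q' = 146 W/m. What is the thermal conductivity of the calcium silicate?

ΣR = ΔT/Q' = |427 − 25.6|/146 = 2.749 m·K/W
Known resistances:
  R'_aluminium = ln(0.169/0.132)/(2πk) = 0.2471/(2π·173) = 2.273×10^-4 m·K/W
  R'_ceramic fibre blanket = ln(0.451/0.317)/(2πk) = 0.3526/(2π·0.0782) = 0.7176 m·K/W
  R'_conv,out = 1/(2πr h) = 1/(2π·0.451·11.7) = 0.03016 m·K/W
R_calcium silicate = ΣR − ΣR_known = 2.749 − 0.7480 = 2.001 m·K/W
ln(r₂/r₁)/(2πk) = 2.001 ⇒ k = 0.6290/(2π·2.001) = 0.0500 W/m·K

k = 0.0500 W/m·K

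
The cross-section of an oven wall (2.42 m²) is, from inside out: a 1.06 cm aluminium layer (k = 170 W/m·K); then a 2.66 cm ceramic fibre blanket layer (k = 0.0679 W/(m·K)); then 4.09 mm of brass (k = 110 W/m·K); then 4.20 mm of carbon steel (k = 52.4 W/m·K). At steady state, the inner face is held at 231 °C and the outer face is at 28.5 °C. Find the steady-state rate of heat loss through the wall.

Q = 1250 W

Resistance network (inner→outer):
  R_aluminium = L/(kA) = 0.0106/(170·2.42) = 2.577×10^-5 K/W
  R_ceramic fibre blanket = L/(kA) = 0.0266/(0.0679·2.42) = 0.1619 K/W
  R_brass = L/(kA) = 0.00409/(110·2.42) = 1.536×10^-5 K/W
  R_carbon steel = L/(kA) = 0.00420/(52.4·2.42) = 3.312×10^-5 K/W
ΣR = 2.577×10^-5 + 0.1619 + 1.536×10^-5 + 3.312×10^-5 = 0.1620 K/W
Q = ΔT/ΣR = (231 °C − 28.5 °C)/0.1620 = 1250 W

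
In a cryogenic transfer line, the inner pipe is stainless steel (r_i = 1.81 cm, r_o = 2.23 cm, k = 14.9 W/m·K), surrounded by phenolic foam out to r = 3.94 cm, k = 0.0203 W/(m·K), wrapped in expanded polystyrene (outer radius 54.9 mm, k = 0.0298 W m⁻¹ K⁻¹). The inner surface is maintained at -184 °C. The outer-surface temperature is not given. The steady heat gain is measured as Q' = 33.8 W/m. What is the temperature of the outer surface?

Sum the resistances:
  R'_stainless steel = ln(0.0223/0.0181)/(2πk) = 0.2087/(2π·14.9) = 0.002229 m·K/W
  R'_phenolic foam = ln(0.0394/0.0223)/(2πk) = 0.5692/(2π·0.0203) = 4.462 m·K/W
  R'_expanded polystyrene = ln(0.0549/0.0394)/(2πk) = 0.3317/(2π·0.0298) = 1.772 m·K/W
ΣR = 6.236 m·K/W
ΔT = Q'·ΣR = 33.8 × 6.236 = 210.8 K
Heat flows inward, so T_out = T_in + ΔT = -184 + 210.8 = 26.8 °C

T_out = 26.8 °C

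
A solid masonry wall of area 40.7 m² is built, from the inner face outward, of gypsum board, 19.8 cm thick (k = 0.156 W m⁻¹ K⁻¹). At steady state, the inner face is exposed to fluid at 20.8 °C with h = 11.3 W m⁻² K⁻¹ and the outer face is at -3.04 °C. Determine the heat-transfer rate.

Resistance network (inner→outer):
  R_conv,in = 1/(hA) = 1/(11.3·40.7) = 0.002174 K/W
  R_gypsum board = L/(kA) = 0.198/(0.156·40.7) = 0.03119 K/W
ΣR = 0.002174 + 0.03119 = 0.03336 K/W
Q = ΔT/ΣR = (20.8 °C − -3.04 °C)/0.03336 = 715 W

Q = 715 W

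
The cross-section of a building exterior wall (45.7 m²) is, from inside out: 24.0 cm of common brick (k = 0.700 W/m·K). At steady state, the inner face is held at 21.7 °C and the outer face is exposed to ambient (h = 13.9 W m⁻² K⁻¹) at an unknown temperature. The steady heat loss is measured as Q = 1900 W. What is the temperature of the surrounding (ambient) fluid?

T_out = 4.45 °C

Series resistances:
  R_common brick = L/(kA) = 0.240/(0.700·45.7) = 0.007502 K/W
  R_conv,out = 1/(hA) = 1/(13.9·45.7) = 0.001574 K/W
ΣR = 0.009077 K/W
ΔT = Q·ΣR = 1900 × 0.009077 = 17.25 K
Heat flows outward, so T_out = T_in − ΔT = 21.7 − 17.25 = 4.45 °C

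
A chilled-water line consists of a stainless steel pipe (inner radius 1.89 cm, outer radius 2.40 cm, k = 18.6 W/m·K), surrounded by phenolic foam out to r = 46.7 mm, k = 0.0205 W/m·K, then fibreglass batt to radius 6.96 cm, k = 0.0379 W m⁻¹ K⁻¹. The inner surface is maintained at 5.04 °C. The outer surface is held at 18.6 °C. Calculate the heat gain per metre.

Treat each layer as a resistance in series:
  R'_stainless steel = ln(0.0240/0.0189)/(2πk) = 0.2389/(2π·18.6) = 0.002044 m·K/W
  R'_phenolic foam = ln(0.0467/0.0240)/(2πk) = 0.6657/(2π·0.0205) = 5.168 m·K/W
  R'_fibreglass batt = ln(0.0696/0.0467)/(2πk) = 0.3990/(2π·0.0379) = 1.676 m·K/W
ΣR = 0.002044 + 5.168 + 1.676 = 6.846 m·K/W
Q' = ΔT/ΣR = (5.04 °C − 18.6 °C)/6.846 = -1.98 W/m
(Negative Q' ⇒ heat flows inward; heat gain = 1.98 W/m.)

Q' = 1.98 W/m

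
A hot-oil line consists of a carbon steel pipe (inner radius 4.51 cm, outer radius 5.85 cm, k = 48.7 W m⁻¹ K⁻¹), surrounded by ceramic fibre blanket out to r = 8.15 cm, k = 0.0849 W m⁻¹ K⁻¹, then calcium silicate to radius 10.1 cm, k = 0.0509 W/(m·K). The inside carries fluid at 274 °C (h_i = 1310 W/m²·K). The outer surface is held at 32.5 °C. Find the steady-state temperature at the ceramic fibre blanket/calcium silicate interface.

T = 158 °C

Treat each layer as a resistance in series:
  R'_conv,in = 1/(2πr h) = 1/(2π·0.0451·1310) = 0.002694 m·K/W
  R'_carbon steel = ln(0.0585/0.0451)/(2πk) = 0.2601/(2π·48.7) = 8.502×10^-4 m·K/W
  R'_ceramic fibre blanket = ln(0.0815/0.0585)/(2πk) = 0.3316/(2π·0.0849) = 0.6216 m·K/W
  R'_calcium silicate = ln(0.101/0.0815)/(2πk) = 0.2145/(2π·0.0509) = 0.6708 m·K/W
ΣR = 0.002694 + 8.502×10^-4 + 0.6216 + 0.6708 = 1.296 m·K/W
Q' = ΔT/ΣR = (274 °C − 32.5 °C)/1.296 = 186.3 W/m
From the inner boundary to the ceramic fibre blanket/calcium silicate interface, ΣR_partial = 0.6251 m·K/W.
T_interface = T_in − Q'·ΣR_partial = 274 °C − (186.3)(0.6251) = 158 °C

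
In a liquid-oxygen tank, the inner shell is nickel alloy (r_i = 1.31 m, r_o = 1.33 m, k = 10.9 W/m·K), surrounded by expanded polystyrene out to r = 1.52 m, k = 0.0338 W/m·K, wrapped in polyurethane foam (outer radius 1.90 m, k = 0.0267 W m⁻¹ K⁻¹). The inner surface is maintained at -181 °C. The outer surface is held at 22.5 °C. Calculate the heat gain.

Q = 332 W

Series thermal resistances, inner to outer:
  R_nickel alloy = (1/1.31 − 1/1.33)/(4πk) = 0.01148/(4π·10.9) = 8.381×10^-5 K/W
  R_expanded polystyrene = (1/1.33 − 1/1.52)/(4πk) = 0.09398/(4π·0.0338) = 0.2213 K/W
  R_polyurethane foam = (1/1.52 − 1/1.90)/(4πk) = 0.1316/(4π·0.0267) = 0.3922 K/W
ΣR = 8.381×10^-5 + 0.2213 + 0.3922 = 0.6136 K/W
Q = ΔT/ΣR = (-181 °C − 22.5 °C)/0.6136 = -332 W
(Negative Q ⇒ heat flows inward; heat gain = 332 W.)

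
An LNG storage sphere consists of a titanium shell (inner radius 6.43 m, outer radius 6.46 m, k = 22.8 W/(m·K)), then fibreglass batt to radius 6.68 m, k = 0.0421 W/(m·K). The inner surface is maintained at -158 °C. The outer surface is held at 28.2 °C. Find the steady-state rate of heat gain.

Q = 19300 W

Series thermal resistances, inner to outer:
  R_titanium = (1/6.43 − 1/6.46)/(4πk) = 7.222×10^-4/(4π·22.8) = 2.521×10^-6 K/W
  R_fibreglass batt = (1/6.46 − 1/6.68)/(4πk) = 0.005098/(4π·0.0421) = 0.009637 K/W
ΣR = 2.521×10^-6 + 0.009637 = 0.009640 K/W
Q = ΔT/ΣR = (-158 °C − 28.2 °C)/0.009640 = -19300 W
(Negative Q ⇒ heat flows inward; heat gain = 19300 W.)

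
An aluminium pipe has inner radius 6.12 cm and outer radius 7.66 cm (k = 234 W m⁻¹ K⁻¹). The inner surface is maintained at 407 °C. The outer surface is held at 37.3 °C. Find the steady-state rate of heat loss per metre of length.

Q' = 2420 kW/m

Q' = 2πk·ΔT/ln(r₂/r₁) = 2π × 234 × 369.7 / ln(0.0766/0.0612) = 2.42×10^6 W/m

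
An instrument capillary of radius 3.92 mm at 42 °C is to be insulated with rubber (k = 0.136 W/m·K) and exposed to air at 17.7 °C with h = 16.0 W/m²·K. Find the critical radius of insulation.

r_cr = 0.850 cm

For a cylinder, r_cr = k_ins/h = 0.136/16.0 = 0.00850 m = 0.850 cm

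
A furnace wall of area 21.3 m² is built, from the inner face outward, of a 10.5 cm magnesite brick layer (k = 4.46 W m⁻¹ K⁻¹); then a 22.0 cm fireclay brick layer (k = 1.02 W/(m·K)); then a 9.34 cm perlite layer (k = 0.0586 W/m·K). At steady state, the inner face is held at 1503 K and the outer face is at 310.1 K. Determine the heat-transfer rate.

Q = 13.9 kW

Resistance network (inner→outer):
  R_magnesite brick = L/(kA) = 0.105/(4.46·21.3) = 0.001105 K/W
  R_fireclay brick = L/(kA) = 0.220/(1.02·21.3) = 0.01013 K/W
  R_perlite = L/(kA) = 0.0934/(0.0586·21.3) = 0.07483 K/W
ΣR = 0.001105 + 0.01013 + 0.07483 = 0.08606 K/W
Q = ΔT/ΣR = (1503 K − 310.1 K)/0.08606 = 13900 W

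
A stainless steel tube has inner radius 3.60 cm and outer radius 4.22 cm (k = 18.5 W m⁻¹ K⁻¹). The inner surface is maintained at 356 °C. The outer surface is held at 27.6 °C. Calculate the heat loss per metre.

Q' = 240 kW/m

Q' = 2πk·ΔT/ln(r₂/r₁) = 2π × 18.5 × 328.4 / ln(0.0422/0.0360) = 2.40×10^5 W/m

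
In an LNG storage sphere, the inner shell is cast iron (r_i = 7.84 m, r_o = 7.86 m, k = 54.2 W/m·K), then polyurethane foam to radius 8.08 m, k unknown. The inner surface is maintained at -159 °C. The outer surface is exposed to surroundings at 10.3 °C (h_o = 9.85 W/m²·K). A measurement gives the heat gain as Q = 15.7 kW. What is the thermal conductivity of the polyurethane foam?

ΣR = ΔT/Q = |-159 − 10.3|/15700 = 0.01078 K/W
Known resistances:
  R_cast iron = (1/7.84 − 1/7.86)/(4πk) = 3.246×10^-4/(4π·54.2) = 4.765×10^-7 K/W
  R_conv,out = 1/(4πr²h) = 1/(4π·8.08²·9.85) = 1.237×10^-4 K/W
R_polyurethane foam = ΣR − ΣR_known = 0.01078 − 1.242×10^-4 = 0.01066 K/W
(1/r₁−1/r₂)/(4πk) = 0.01066 ⇒ k = 0.003464/(4π·0.01066) = 0.0259 W/m·K

k = 0.0259 W/m·K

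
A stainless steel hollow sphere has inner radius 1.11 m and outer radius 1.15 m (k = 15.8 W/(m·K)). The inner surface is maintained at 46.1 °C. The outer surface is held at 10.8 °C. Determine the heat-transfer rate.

Q = 224 kW

Q = 4πk·ΔT/(1/r₁ − 1/r₂) = 4π × 15.8 × 35.3 / (1/1.11 − 1/1.15) = 2.24×10^5 W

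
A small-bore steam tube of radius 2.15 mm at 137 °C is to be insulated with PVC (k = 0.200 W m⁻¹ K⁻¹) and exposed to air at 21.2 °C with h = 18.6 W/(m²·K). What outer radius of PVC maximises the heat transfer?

r_cr = 1.08 cm

For a cylinder, r_cr = k_ins/h = 0.200/18.6 = 0.0108 m = 1.08 cm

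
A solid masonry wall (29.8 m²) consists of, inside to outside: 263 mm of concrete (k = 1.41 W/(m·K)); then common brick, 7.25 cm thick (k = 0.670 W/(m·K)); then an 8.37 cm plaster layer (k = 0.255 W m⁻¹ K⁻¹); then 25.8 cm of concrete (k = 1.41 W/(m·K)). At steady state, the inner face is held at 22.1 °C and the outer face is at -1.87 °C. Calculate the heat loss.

Q = 886 W

Series thermal resistances, inner to outer:
  R_concrete = L/(kA) = 0.263/(1.41·29.8) = 0.006259 K/W
  R_common brick = L/(kA) = 0.0725/(0.670·29.8) = 0.003631 K/W
  R_plaster = L/(kA) = 0.0837/(0.255·29.8) = 0.01101 K/W
  R_concrete = L/(kA) = 0.258/(1.41·29.8) = 0.006140 K/W
ΣR = 0.006259 + 0.003631 + 0.01101 + 0.006140 = 0.02704 K/W
Q = ΔT/ΣR = (22.1 °C − -1.87 °C)/0.02704 = 886 W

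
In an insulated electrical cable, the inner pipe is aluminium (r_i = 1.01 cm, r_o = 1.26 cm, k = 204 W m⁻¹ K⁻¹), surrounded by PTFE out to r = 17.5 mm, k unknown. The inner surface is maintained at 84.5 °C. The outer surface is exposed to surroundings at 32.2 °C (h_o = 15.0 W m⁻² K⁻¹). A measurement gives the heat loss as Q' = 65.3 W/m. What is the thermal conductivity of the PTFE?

ΣR = ΔT/Q' = |84.5 − 32.2|/65.3 = 0.8009 m·K/W
Known resistances:
  R'_aluminium = ln(0.0126/0.0101)/(2πk) = 0.2212/(2π·204) = 1.725×10^-4 m·K/W
  R'_conv,out = 1/(2πr h) = 1/(2π·0.0175·15.0) = 0.6063 m·K/W
R_PTFE = ΣR − ΣR_known = 0.8009 − 0.6065 = 0.1944 m·K/W
ln(r₂/r₁)/(2πk) = 0.1944 ⇒ k = 0.3285/(2π·0.1944) = 0.269 W/m·K

k = 0.269 W/m·K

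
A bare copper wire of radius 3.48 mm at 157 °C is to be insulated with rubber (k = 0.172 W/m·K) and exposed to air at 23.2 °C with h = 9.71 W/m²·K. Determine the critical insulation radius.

For a cylinder, r_cr = k_ins/h = 0.172/9.71 = 0.0177 m = 1.77 cm

r_cr = 1.77 cm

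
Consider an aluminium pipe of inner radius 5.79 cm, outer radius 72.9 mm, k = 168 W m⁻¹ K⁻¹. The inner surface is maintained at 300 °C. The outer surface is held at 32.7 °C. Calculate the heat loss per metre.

Q' = 2πk·ΔT/ln(r₂/r₁) = 2π × 168 × 267.3 / ln(0.0729/0.0579) = 1.22×10^6 W/m

Q' = 1220 kW/m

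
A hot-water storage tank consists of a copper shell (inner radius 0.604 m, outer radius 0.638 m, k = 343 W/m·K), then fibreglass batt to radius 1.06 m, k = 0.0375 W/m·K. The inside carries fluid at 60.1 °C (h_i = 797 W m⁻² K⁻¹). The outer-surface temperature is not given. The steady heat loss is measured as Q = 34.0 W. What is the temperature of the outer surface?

Series resistances:
  R_conv,in = 1/(4πr²h) = 1/(4π·0.604²·797) = 2.737×10^-4 K/W
  R_copper = (1/0.604 − 1/0.638)/(4πk) = 0.08823/(4π·343) = 2.047×10^-5 K/W
  R_fibreglass batt = (1/0.638 − 1/1.06)/(4πk) = 0.6240/(4π·0.0375) = 1.324 K/W
ΣR = 1.324 K/W
ΔT = Q·ΣR = 34.0 × 1.324 = 45.02 K
Heat flows outward, so T_out = T_in − ΔT = 60.1 − 45.02 = 15.1 °C

T_out = 15.1 °C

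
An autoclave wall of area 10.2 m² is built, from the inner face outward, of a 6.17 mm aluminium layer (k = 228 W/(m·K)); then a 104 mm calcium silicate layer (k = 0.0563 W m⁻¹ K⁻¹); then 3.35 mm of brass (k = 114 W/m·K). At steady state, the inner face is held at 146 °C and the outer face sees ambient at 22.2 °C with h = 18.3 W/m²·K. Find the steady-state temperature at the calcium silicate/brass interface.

T = 25.8 °C

Treat each layer as a resistance in series:
  R_aluminium = L/(kA) = 0.00617/(228·10.2) = 2.653×10^-6 K/W
  R_calcium silicate = L/(kA) = 0.104/(0.0563·10.2) = 0.1811 K/W
  R_brass = L/(kA) = 0.00335/(114·10.2) = 2.881×10^-6 K/W
  R_conv,out = 1/(hA) = 1/(18.3·10.2) = 0.005357 K/W
ΣR = 2.653×10^-6 + 0.1811 + 2.881×10^-6 + 0.005357 = 0.1865 K/W
Q = ΔT/ΣR = (146 °C − 22.2 °C)/0.1865 = 663.8 W
From the inner boundary to the calcium silicate/brass interface, ΣR_partial = 0.1811 K/W.
T_interface = T_in − Q·ΣR_partial = 146 °C − (663.8)(0.1811) = 25.8 °C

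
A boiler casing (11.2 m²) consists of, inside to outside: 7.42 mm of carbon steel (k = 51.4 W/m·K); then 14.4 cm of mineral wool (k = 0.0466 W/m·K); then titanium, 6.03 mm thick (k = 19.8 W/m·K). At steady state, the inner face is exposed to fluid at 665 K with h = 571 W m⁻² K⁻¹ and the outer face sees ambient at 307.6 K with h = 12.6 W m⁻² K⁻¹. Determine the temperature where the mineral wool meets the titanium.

Resistance network (inner→outer):
  R_conv,in = 1/(hA) = 1/(571·11.2) = 1.564×10^-4 K/W
  R_carbon steel = L/(kA) = 0.00742/(51.4·11.2) = 1.289×10^-5 K/W
  R_mineral wool = L/(kA) = 0.144/(0.0466·11.2) = 0.2759 K/W
  R_titanium = L/(kA) = 0.00603/(19.8·11.2) = 2.719×10^-5 K/W
  R_conv,out = 1/(hA) = 1/(12.6·11.2) = 0.007086 K/W
ΣR = 1.564×10^-4 + 1.289×10^-5 + 0.2759 + 2.719×10^-5 + 0.007086 = 0.2832 K/W
Q = ΔT/ΣR = (665 K − 307.6 K)/0.2832 = 1262 W
From the inner boundary to the mineral wool/titanium interface, ΣR_partial = 0.2761 K/W.
T_interface = T_in − Q·ΣR_partial = 665 K − (1262)(0.2761) = 316.6 K

T = 316.6 K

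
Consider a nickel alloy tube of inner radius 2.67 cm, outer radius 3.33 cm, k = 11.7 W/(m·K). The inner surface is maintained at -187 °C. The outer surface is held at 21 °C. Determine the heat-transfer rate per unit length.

Q' = 2πk·ΔT/ln(r₂/r₁) = 2π × 11.7 × 208 / ln(0.0333/0.0267) = 69200 W/m

Q' = 69200 W/m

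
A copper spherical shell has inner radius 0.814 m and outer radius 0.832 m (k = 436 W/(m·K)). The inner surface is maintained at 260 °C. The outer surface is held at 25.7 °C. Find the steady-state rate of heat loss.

Q = 4πk·ΔT/(1/r₁ − 1/r₂) = 4π × 436 × 234.3 / (1/0.814 − 1/0.832) = 4.83×10^7 W

Q = 48300 kW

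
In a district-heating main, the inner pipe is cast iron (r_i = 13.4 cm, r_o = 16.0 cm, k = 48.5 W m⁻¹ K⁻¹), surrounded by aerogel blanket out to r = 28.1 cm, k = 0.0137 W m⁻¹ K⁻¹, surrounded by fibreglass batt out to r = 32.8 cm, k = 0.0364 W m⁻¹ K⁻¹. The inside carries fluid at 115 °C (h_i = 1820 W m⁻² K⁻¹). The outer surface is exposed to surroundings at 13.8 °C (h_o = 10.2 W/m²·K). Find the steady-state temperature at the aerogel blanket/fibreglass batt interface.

T = 23.9 °C

Resistance network (inner→outer):
  R'_conv,in = 1/(2πr h) = 1/(2π·0.134·1820) = 6.526×10^-4 m·K/W
  R'_cast iron = ln(0.160/0.134)/(2πk) = 0.1773/(2π·48.5) = 5.819×10^-4 m·K/W
  R'_aerogel blanket = ln(0.281/0.160)/(2πk) = 0.5632/(2π·0.0137) = 6.543 m·K/W
  R'_fibreglass batt = ln(0.328/0.281)/(2πk) = 0.1547/(2π·0.0364) = 0.6762 m·K/W
  R'_conv,out = 1/(2πr h) = 1/(2π·0.328·10.2) = 0.04757 m·K/W
ΣR = 6.526×10^-4 + 5.819×10^-4 + 6.543 + 0.6762 + 0.04757 = 7.268 m·K/W
Q' = ΔT/ΣR = (115 °C − 13.8 °C)/7.268 = 13.92 W/m
From the inner boundary to the aerogel blanket/fibreglass batt interface, ΣR_partial = 6.544 m·K/W.
T_interface = T_in − Q'·ΣR_partial = 115 °C − (13.92)(6.544) = 23.9 °C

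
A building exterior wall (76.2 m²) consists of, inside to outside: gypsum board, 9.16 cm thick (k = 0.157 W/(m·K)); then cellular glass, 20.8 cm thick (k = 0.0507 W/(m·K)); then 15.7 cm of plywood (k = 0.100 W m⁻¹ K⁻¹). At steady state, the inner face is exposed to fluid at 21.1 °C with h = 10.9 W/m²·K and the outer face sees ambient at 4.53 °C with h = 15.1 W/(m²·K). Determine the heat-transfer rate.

Treat each layer as a resistance in series:
  R_conv,in = 1/(hA) = 1/(10.9·76.2) = 0.001204 K/W
  R_gypsum board = L/(kA) = 0.0916/(0.157·76.2) = 0.007657 K/W
  R_cellular glass = L/(kA) = 0.208/(0.0507·76.2) = 0.05384 K/W
  R_plywood = L/(kA) = 0.157/(0.100·76.2) = 0.02060 K/W
  R_conv,out = 1/(hA) = 1/(15.1·76.2) = 8.691×10^-4 K/W
ΣR = 0.001204 + 0.007657 + 0.05384 + 0.02060 + 8.691×10^-4 = 0.08417 K/W
Q = ΔT/ΣR = (21.1 °C − 4.53 °C)/0.08417 = 197 W

Q = 197 W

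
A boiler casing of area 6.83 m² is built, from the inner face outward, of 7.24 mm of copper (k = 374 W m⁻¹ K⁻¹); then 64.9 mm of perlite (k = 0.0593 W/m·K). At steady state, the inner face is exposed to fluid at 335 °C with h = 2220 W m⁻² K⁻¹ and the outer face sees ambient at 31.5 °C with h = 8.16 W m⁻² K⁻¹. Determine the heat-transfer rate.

Resistance network (inner→outer):
  R_conv,in = 1/(hA) = 1/(2220·6.83) = 6.595×10^-5 K/W
  R_copper = L/(kA) = 0.00724/(374·6.83) = 2.834×10^-6 K/W
  R_perlite = L/(kA) = 0.0649/(0.0593·6.83) = 0.1602 K/W
  R_conv,out = 1/(hA) = 1/(8.16·6.83) = 0.01794 K/W
ΣR = 6.595×10^-5 + 2.834×10^-6 + 0.1602 + 0.01794 = 0.1782 K/W
Q = ΔT/ΣR = (335 °C − 31.5 °C)/0.1782 = 1700 W

Q = 1700 W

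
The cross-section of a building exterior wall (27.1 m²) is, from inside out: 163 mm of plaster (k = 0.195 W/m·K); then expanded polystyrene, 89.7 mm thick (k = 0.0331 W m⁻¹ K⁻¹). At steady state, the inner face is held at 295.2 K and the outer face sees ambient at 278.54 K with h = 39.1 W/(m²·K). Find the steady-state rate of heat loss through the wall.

Q = 126 W

Series thermal resistances, inner to outer:
  R_plaster = L/(kA) = 0.163/(0.195·27.1) = 0.03084 K/W
  R_expanded polystyrene = L/(kA) = 0.0897/(0.0331·27.1) = 0.1000 K/W
  R_conv,out = 1/(hA) = 1/(39.1·27.1) = 9.437×10^-4 K/W
ΣR = 0.03084 + 0.1000 + 9.437×10^-4 = 0.1318 K/W
Q = ΔT/ΣR = (295.2 K − 278.54 K)/0.1318 = 126 W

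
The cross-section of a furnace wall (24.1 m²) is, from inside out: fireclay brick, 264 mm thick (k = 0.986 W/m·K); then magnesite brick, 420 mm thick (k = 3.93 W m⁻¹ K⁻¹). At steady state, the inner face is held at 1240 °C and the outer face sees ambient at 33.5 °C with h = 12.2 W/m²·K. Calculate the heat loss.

Resistance network (inner→outer):
  R_fireclay brick = L/(kA) = 0.264/(0.986·24.1) = 0.01111 K/W
  R_magnesite brick = L/(kA) = 0.420/(3.93·24.1) = 0.004434 K/W
  R_conv,out = 1/(hA) = 1/(12.2·24.1) = 0.003401 K/W
ΣR = 0.01111 + 0.004434 + 0.003401 = 0.01895 K/W
Q = ΔT/ΣR = (1240 °C − 33.5 °C)/0.01895 = 63700 W

Q = 63.7 kW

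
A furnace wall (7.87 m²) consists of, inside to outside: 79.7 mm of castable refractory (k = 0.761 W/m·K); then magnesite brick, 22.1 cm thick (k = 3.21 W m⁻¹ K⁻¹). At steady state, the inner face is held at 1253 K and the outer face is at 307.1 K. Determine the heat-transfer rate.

Q = 42900 W

Series thermal resistances, inner to outer:
  R_castable refractory = L/(kA) = 0.0797/(0.761·7.87) = 0.01331 K/W
  R_magnesite brick = L/(kA) = 0.221/(3.21·7.87) = 0.008748 K/W
ΣR = 0.01331 + 0.008748 = 0.02206 K/W
Q = ΔT/ΣR = (1253 K − 307.1 K)/0.02206 = 42900 W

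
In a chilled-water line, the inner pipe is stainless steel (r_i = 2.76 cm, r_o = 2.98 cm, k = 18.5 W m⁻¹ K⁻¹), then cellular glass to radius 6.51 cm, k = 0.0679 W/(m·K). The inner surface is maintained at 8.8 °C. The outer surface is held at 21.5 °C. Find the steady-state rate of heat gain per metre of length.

Q' = 6.93 W/m

Series thermal resistances, inner to outer:
  R'_stainless steel = ln(0.0298/0.0276)/(2πk) = 0.07669/(2π·18.5) = 6.598×10^-4 m·K/W
  R'_cellular glass = ln(0.0651/0.0298)/(2πk) = 0.7814/(2π·0.0679) = 1.832 m·K/W
ΣR = 6.598×10^-4 + 1.832 = 1.833 m·K/W
Q' = ΔT/ΣR = (8.8 °C − 21.5 °C)/1.833 = -6.93 W/m
(Negative Q' ⇒ heat flows inward; heat gain = 6.93 W/m.)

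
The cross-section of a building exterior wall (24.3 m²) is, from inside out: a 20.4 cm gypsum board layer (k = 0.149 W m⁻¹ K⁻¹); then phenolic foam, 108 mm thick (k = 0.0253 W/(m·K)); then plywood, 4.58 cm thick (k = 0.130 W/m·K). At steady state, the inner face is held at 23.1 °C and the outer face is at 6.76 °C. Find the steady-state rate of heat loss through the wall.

Q = 66.3 W

Series thermal resistances, inner to outer:
  R_gypsum board = L/(kA) = 0.204/(0.149·24.3) = 0.05634 K/W
  R_phenolic foam = L/(kA) = 0.108/(0.0253·24.3) = 0.1757 K/W
  R_plywood = L/(kA) = 0.0458/(0.130·24.3) = 0.01450 K/W
ΣR = 0.05634 + 0.1757 + 0.01450 = 0.2465 K/W
Q = ΔT/ΣR = (23.1 °C − 6.76 °C)/0.2465 = 66.3 W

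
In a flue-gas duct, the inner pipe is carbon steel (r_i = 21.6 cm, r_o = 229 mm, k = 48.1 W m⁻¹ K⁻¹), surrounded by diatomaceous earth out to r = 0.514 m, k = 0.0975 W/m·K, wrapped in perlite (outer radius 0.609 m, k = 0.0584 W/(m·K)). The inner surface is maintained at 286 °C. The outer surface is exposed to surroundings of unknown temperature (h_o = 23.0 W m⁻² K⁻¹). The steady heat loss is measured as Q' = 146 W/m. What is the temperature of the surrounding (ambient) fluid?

T_out = 24.1 °C

Sum the resistances:
  R'_carbon steel = ln(0.229/0.216)/(2πk) = 0.05844/(2π·48.1) = 1.934×10^-4 m·K/W
  R'_diatomaceous earth = ln(0.514/0.229)/(2πk) = 0.8085/(2π·0.0975) = 1.320 m·K/W
  R'_perlite = ln(0.609/0.514)/(2πk) = 0.1696/(2π·0.0584) = 0.4622 m·K/W
  R'_conv,out = 1/(2πr h) = 1/(2π·0.609·23.0) = 0.01136 m·K/W
ΣR = 1.794 m·K/W
ΔT = Q'·ΣR = 146 × 1.794 = 261.9 K
Heat flows outward, so T_out = T_in − ΔT = 286 − 261.9 = 24.1 °C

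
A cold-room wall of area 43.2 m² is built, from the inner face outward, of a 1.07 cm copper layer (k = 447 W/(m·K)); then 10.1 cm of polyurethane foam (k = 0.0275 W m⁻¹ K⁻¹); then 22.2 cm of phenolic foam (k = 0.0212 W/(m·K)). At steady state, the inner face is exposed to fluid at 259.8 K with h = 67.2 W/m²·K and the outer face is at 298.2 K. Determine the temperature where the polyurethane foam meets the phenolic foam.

T = 269.80 K

Series thermal resistances, inner to outer:
  R_conv,in = 1/(hA) = 1/(67.2·43.2) = 3.445×10^-4 K/W
  R_copper = L/(kA) = 0.0107/(447·43.2) = 5.541×10^-7 K/W
  R_polyurethane foam = L/(kA) = 0.101/(0.0275·43.2) = 0.08502 K/W
  R_phenolic foam = L/(kA) = 0.222/(0.0212·43.2) = 0.2424 K/W
ΣR = 3.445×10^-4 + 5.541×10^-7 + 0.08502 + 0.2424 = 0.3278 K/W
Q = ΔT/ΣR = (259.8 K − 298.2 K)/0.3278 = -117.1 W
From the inner boundary to the polyurethane foam/phenolic foam interface, ΣR_partial = 0.08537 K/W.
T_interface = T_in − Q·ΣR_partial = 259.8 K − (-117.1)(0.08537) = 269.80 K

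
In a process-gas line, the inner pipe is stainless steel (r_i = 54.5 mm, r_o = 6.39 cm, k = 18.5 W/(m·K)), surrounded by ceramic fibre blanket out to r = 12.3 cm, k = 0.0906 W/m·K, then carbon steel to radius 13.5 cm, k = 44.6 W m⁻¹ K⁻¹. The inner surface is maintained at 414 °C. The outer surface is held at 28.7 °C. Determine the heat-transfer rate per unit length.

Q' = 334 W/m

Treat each layer as a resistance in series:
  R'_stainless steel = ln(0.0639/0.0545)/(2πk) = 0.1591/(2π·18.5) = 0.001369 m·K/W
  R'_ceramic fibre blanket = ln(0.123/0.0639)/(2πk) = 0.6549/(2π·0.0906) = 1.150 m·K/W
  R'_carbon steel = ln(0.135/0.123)/(2πk) = 0.09309/(2π·44.6) = 3.322×10^-4 m·K/W
ΣR = 0.001369 + 1.150 + 3.322×10^-4 = 1.152 m·K/W
Q' = ΔT/ΣR = (414 °C − 28.7 °C)/1.152 = 334 W/m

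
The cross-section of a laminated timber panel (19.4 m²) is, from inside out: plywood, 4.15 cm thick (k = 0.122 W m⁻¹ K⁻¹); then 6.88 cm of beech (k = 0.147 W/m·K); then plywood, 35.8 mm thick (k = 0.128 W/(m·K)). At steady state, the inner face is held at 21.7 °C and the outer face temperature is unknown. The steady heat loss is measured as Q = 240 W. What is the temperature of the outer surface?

T_out = 8.24 °C

Sum the resistances:
  R_plywood = L/(kA) = 0.0415/(0.122·19.4) = 0.01753 K/W
  R_beech = L/(kA) = 0.0688/(0.147·19.4) = 0.02413 K/W
  R_plywood = L/(kA) = 0.0358/(0.128·19.4) = 0.01442 K/W
ΣR = 0.05608 K/W
ΔT = Q·ΣR = 240 × 0.05608 = 13.46 K
Heat flows outward, so T_out = T_in − ΔT = 21.7 − 13.46 = 8.24 °C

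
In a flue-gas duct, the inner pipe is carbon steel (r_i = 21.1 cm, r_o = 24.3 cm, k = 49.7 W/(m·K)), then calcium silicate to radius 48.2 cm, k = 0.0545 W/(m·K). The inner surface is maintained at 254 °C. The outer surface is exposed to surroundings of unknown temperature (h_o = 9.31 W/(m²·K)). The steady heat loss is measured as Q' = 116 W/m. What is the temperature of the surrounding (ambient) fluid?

T_out = 17.8 °C

Sum the resistances:
  R'_carbon steel = ln(0.243/0.211)/(2πk) = 0.1412/(2π·49.7) = 4.522×10^-4 m·K/W
  R'_calcium silicate = ln(0.482/0.243)/(2πk) = 0.6849/(2π·0.0545) = 2.000 m·K/W
  R'_conv,out = 1/(2πr h) = 1/(2π·0.482·9.31) = 0.03547 m·K/W
ΣR = 2.036 m·K/W
ΔT = Q'·ΣR = 116 × 2.036 = 236.2 K
Heat flows outward, so T_out = T_in − ΔT = 254 − 236.2 = 17.8 °C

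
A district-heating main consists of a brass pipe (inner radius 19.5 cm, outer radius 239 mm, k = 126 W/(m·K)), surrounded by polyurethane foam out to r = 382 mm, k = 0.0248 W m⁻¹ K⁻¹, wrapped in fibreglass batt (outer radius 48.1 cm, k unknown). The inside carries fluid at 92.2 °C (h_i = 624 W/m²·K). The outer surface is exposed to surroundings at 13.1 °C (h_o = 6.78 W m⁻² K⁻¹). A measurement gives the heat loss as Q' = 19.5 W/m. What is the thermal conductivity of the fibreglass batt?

k = 0.0368 W/m·K

ΣR = ΔT/Q' = |92.2 − 13.1|/19.5 = 4.056 m·K/W
Known resistances:
  R'_conv,in = 1/(2πr h) = 1/(2π·0.195·624) = 0.001308 m·K/W
  R'_brass = ln(0.239/0.195)/(2πk) = 0.2035/(2π·126) = 2.570×10^-4 m·K/W
  R'_polyurethane foam = ln(0.382/0.239)/(2πk) = 0.4690/(2π·0.0248) = 3.010 m·K/W
  R'_conv,out = 1/(2πr h) = 1/(2π·0.481·6.78) = 0.04880 m·K/W
R_fibreglass batt = ΣR − ΣR_known = 4.056 − 3.060 = 0.9960 m·K/W
ln(r₂/r₁)/(2πk) = 0.9960 ⇒ k = 0.2304/(2π·0.9960) = 0.0368 W/m·K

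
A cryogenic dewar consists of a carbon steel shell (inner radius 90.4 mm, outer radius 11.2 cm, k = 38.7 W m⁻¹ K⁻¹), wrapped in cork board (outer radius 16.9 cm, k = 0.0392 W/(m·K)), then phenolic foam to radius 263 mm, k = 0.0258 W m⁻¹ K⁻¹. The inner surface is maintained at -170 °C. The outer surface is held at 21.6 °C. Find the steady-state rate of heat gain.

Q = 15.2 W

Treat each layer as a resistance in series:
  R_carbon steel = (1/0.0904 − 1/0.112)/(4πk) = 2.133/(4π·38.7) = 0.004387 K/W
  R_cork board = (1/0.112 − 1/0.169)/(4πk) = 3.011/(4π·0.0392) = 6.113 K/W
  R_phenolic foam = (1/0.169 − 1/0.263)/(4πk) = 2.115/(4π·0.0258) = 6.523 K/W
ΣR = 0.004387 + 6.113 + 6.523 = 12.64 K/W
Q = ΔT/ΣR = (-170 °C − 21.6 °C)/12.64 = -15.2 W
(Negative Q ⇒ heat flows inward; heat gain = 15.2 W.)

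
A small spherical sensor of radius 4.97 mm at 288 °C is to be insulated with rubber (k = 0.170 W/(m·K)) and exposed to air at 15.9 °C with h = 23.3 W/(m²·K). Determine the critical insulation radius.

r_cr = 1.46 cm

For a sphere, r_cr = 2k_ins/h = 2·0.170/23.3 = 0.0146 m = 1.46 cm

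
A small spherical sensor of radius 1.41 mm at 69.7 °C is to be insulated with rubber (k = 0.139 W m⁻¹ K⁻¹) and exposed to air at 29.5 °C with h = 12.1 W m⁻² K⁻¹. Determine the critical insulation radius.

r_cr = 2.30 cm

For a sphere, r_cr = 2k_ins/h = 2·0.139/12.1 = 0.0230 m = 2.30 cm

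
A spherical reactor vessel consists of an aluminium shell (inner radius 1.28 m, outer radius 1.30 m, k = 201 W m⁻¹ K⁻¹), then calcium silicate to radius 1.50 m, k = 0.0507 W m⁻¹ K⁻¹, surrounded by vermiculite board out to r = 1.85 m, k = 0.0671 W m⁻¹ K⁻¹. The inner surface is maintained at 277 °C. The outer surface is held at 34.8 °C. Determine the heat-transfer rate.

Resistance network (inner→outer):
  R_aluminium = (1/1.28 − 1/1.30)/(4πk) = 0.01202/(4π·201) = 4.759×10^-6 K/W
  R_calcium silicate = (1/1.30 − 1/1.50)/(4πk) = 0.1026/(4π·0.0507) = 0.1610 K/W
  R_vermiculite board = (1/1.50 − 1/1.85)/(4πk) = 0.1261/(4π·0.0671) = 0.1496 K/W
ΣR = 4.759×10^-6 + 0.1610 + 0.1496 = 0.3106 K/W
Q = ΔT/ΣR = (277 °C − 34.8 °C)/0.3106 = 780 W

Q = 780 W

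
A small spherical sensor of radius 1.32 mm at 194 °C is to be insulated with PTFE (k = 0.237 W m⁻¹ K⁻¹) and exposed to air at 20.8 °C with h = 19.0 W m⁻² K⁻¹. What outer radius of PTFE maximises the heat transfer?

For a sphere, r_cr = 2k_ins/h = 2·0.237/19.0 = 0.0249 m = 2.49 cm

r_cr = 2.49 cm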